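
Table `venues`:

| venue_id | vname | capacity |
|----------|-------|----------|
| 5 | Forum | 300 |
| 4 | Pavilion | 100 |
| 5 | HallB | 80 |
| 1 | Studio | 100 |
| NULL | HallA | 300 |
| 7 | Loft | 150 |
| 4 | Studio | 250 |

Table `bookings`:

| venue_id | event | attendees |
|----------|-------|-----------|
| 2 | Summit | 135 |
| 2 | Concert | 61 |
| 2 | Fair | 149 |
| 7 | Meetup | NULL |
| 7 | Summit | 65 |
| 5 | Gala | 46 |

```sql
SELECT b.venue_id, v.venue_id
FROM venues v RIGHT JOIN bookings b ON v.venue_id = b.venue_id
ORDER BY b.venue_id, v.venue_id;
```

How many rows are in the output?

7

RIGHT JOIN keeps every row from `bookings`; unmatched rows get NULL for `venues`'s columns.
Matching on v.venue_id = b.venue_id. A NULL in a compared column never satisfies the condition.
- venue_id=5: 1 matching b row(s), so 1 row(s) emitted.
- venue_id=4: no matching b row.
- venue_id=5: 1 matching b row(s), so 1 row(s) emitted.
- venue_id=1: no matching b row.
- venue_id=NULL: no matching b row.
- venue_id=7: 2 matching b row(s), so 2 row(s) emitted.
- venue_id=4: no matching b row.
- 3 b row(s) had no v match → kept, v columns NULL.
Total: 4 matched + 3 padded = 7 rows.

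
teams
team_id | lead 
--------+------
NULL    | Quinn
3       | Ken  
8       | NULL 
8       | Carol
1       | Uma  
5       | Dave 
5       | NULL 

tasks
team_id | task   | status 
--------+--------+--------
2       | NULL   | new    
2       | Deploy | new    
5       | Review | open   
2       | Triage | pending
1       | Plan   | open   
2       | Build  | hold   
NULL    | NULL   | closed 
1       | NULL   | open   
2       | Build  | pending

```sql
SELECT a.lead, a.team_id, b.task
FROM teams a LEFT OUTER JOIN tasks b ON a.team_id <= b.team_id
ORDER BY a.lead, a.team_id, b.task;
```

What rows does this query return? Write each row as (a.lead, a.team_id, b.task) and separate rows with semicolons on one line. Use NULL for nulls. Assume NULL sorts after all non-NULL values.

LEFT JOIN keeps every row from `teams`; unmatched rows get NULL for `tasks`'s columns.
Matching on a.team_id <= b.team_id. A NULL in a compared column never satisfies the condition.
- team_id=NULL: no b row matches, row kept with b columns NULL.
- team_id=3: 1 matching b row(s), so 1 row(s) emitted.
- team_id=8: no b row matches, row kept with b columns NULL.
- team_id=8: no b row matches, row kept with b columns NULL.
- team_id=1: 8 matching b row(s), so 8 row(s) emitted.
- team_id=5: 1 matching b row(s), so 1 row(s) emitted.
- team_id=5: 1 matching b row(s), so 1 row(s) emitted.

(Carol, 8, NULL); (Dave, 5, Review); (Ken, 3, Review); (Quinn, NULL, NULL); (Uma, 1, Build); (Uma, 1, Build); (Uma, 1, Deploy); (Uma, 1, Plan); (Uma, 1, Review); (Uma, 1, Triage); (Uma, 1, NULL); (Uma, 1, NULL); (NULL, 5, Review); (NULL, 8, NULL)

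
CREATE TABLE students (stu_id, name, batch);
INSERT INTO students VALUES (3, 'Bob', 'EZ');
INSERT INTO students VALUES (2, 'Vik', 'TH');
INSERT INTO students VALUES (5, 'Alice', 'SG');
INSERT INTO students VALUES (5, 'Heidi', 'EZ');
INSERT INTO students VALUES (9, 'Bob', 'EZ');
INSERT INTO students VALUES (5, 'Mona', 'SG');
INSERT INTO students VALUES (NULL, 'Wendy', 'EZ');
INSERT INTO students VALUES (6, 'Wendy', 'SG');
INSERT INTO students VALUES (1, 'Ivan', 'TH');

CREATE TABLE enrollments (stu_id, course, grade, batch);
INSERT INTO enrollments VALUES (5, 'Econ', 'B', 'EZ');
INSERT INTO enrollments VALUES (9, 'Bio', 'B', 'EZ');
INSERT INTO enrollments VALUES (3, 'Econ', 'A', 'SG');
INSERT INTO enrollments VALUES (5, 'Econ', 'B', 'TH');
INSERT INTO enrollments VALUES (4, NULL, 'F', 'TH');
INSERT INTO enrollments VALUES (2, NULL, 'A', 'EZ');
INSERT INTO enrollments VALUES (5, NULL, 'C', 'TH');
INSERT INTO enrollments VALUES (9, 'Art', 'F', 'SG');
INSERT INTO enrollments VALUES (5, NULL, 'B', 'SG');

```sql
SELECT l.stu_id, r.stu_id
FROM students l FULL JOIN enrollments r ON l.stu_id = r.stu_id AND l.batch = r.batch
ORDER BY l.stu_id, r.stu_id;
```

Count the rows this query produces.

FULL OUTER JOIN keeps every row from both sides; unmatched rows get NULL for the other side's columns.
Matching on l.stu_id = r.stu_id AND l.batch = r.batch. A NULL in a compared column never satisfies the condition.
- l (stu_id=3, batch=EZ) has no partner → padded with NULL.
- l (stu_id=2, batch=TH) has no partner → padded with NULL.
- l (stu_id=5, batch=SG) pairs with 1 row(s) of r.
- l (stu_id=5, batch=EZ) pairs with 1 row(s) of r.
- l (stu_id=9, batch=EZ) pairs with 1 row(s) of r.
- l (stu_id=5, batch=SG) pairs with 1 row(s) of r.
- l (stu_id=NULL, batch=EZ) has no partner → padded with NULL.
- l (stu_id=6, batch=SG) has no partner → padded with NULL.
- l (stu_id=1, batch=TH) has no partner → padded with NULL.
- 6 row(s) from r found no l partner → padded with NULL.
Total: 4 matched + 11 padded = 15 rows.

15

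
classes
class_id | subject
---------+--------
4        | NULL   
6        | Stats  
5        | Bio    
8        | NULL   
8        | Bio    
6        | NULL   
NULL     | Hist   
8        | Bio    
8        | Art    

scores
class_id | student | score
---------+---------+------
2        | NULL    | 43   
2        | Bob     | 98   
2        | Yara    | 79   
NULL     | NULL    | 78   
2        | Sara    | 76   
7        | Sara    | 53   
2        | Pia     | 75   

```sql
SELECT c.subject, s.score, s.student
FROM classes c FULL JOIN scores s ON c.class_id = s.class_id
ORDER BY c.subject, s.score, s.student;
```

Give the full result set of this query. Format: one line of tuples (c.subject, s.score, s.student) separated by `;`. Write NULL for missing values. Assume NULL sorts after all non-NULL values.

(Art, NULL, NULL); (Bio, NULL, NULL); (Bio, NULL, NULL); (Bio, NULL, NULL); (Hist, NULL, NULL); (Stats, NULL, NULL); (NULL, 43, NULL); (NULL, 53, Sara); (NULL, 75, Pia); (NULL, 76, Sara); (NULL, 78, NULL); (NULL, 79, Yara); (NULL, 98, Bob); (NULL, NULL, NULL); (NULL, NULL, NULL); (NULL, NULL, NULL)

FULL OUTER JOIN keeps every row from both sides; unmatched rows get NULL for the other side's columns.
Matching on c.class_id = s.class_id. A NULL in a compared column never satisfies the condition.
- c (class_id=4) has no partner → padded with NULL.
- c (class_id=6) has no partner → padded with NULL.
- c (class_id=5) has no partner → padded with NULL.
- c (class_id=8) has no partner → padded with NULL.
- c (class_id=8) has no partner → padded with NULL.
- c (class_id=6) has no partner → padded with NULL.
- c (class_id=NULL) has no partner → padded with NULL.
- c (class_id=8) has no partner → padded with NULL.
- c (class_id=8) has no partner → padded with NULL.
- 7 s row(s) had no c match → kept, c columns NULL.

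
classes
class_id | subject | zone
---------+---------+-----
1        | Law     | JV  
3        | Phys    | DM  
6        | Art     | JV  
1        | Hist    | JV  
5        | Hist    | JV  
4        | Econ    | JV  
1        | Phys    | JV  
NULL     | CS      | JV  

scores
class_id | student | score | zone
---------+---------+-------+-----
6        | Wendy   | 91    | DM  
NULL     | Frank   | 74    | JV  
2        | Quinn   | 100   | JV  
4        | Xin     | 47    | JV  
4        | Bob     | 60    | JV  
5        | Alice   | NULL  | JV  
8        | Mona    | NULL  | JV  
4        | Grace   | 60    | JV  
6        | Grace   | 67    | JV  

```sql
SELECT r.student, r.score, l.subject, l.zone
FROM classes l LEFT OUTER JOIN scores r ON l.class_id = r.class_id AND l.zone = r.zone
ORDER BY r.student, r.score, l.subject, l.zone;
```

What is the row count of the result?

LEFT JOIN keeps every row from `classes`; unmatched rows get NULL for `scores`'s columns.
Matching on l.class_id = r.class_id AND l.zone = r.zone. A NULL in a compared column never satisfies the condition.
- l[0] class_id=1, zone=JV → no match; kept with NULLs on the r side.
- l[1] class_id=3, zone=DM → no match; kept with NULLs on the r side.
- l[2] class_id=6, zone=JV → 1 match(es) in r → 1 row(s).
- l[3] class_id=1, zone=JV → no match; kept with NULLs on the r side.
- l[4] class_id=5, zone=JV → 1 match(es) in r → 1 row(s).
- l[5] class_id=4, zone=JV → 3 match(es) in r → 3 row(s).
- l[6] class_id=1, zone=JV → no match; kept with NULLs on the r side.
- l[7] class_id=NULL, zone=JV → no match; kept with NULLs on the r side.
Total: 5 matched + 5 padded = 10 rows.

10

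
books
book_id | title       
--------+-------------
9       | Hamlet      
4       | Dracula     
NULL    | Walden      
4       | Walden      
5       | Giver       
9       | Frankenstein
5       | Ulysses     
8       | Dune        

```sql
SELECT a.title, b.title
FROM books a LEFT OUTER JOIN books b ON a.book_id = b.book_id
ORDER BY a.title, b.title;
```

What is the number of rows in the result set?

14

LEFT JOIN keeps every row from `books a`; unmatched rows get NULL for `books b`'s columns.
Matching on a.book_id = b.book_id. A NULL in a compared column never satisfies the condition.
- a[0] book_id=9 → 2 match(es) in b → 2 row(s).
- a[1] book_id=4 → 2 match(es) in b → 2 row(s).
- a[2] book_id=NULL → no match; kept with NULLs on the b side.
- a[3] book_id=4 → 2 match(es) in b → 2 row(s).
- a[4] book_id=5 → 2 match(es) in b → 2 row(s).
- a[5] book_id=9 → 2 match(es) in b → 2 row(s).
- a[6] book_id=5 → 2 match(es) in b → 2 row(s).
- a[7] book_id=8 → 1 match(es) in b → 1 row(s).
Total: 13 matched + 1 padded = 14 rows.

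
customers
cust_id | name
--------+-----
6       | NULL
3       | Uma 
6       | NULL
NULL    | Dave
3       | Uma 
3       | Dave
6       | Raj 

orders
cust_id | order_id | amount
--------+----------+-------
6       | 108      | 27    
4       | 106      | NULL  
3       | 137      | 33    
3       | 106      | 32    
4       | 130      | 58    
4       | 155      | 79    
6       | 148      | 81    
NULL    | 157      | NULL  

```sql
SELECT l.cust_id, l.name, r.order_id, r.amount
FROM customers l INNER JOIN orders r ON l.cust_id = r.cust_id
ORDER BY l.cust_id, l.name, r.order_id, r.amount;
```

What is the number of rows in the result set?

12

INNER JOIN keeps only pairs where the ON condition holds.
Matching on l.cust_id = r.cust_id. A NULL in a compared column never satisfies the condition.
Matched pairs: 12.
Total: 12 rows.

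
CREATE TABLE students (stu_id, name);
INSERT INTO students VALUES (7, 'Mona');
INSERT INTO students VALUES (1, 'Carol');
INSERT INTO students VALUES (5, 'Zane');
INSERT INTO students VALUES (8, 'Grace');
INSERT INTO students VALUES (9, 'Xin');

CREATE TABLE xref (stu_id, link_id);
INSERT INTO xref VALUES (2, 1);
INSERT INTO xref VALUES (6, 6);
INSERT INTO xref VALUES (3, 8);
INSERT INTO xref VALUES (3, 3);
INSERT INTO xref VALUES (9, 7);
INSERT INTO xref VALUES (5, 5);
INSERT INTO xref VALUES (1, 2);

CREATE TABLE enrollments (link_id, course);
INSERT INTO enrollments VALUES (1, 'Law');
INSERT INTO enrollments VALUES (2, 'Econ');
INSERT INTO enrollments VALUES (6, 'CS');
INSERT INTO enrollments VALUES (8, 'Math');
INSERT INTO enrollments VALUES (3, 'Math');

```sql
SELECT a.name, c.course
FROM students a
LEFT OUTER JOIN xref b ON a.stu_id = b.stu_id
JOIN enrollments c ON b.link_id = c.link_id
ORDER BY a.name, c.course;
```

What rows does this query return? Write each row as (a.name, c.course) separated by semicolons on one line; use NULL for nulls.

Step 1 — a LEFT JOIN b on stu_id → 5 row(s).
Then INNER JOIN `enrollments c` on link_id: keep only rows whose b.link_id appears in c.

(Carol, Econ)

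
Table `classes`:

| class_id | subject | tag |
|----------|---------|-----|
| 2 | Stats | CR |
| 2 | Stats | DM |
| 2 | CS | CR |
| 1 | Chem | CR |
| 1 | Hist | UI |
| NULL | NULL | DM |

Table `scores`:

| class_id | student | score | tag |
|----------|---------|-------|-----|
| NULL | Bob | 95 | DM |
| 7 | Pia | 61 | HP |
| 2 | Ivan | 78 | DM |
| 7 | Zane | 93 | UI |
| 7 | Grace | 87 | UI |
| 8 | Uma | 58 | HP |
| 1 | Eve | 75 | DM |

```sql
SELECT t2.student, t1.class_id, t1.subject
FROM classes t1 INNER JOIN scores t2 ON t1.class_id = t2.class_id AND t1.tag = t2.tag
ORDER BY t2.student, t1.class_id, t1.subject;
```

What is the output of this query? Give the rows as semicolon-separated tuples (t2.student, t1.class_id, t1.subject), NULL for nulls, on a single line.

INNER JOIN keeps only pairs where the ON condition holds.
Matching on t1.class_id = t2.class_id AND t1.tag = t2.tag. A NULL in a compared column never satisfies the condition.
Matched pairs: 1.

(Ivan, 2, Stats)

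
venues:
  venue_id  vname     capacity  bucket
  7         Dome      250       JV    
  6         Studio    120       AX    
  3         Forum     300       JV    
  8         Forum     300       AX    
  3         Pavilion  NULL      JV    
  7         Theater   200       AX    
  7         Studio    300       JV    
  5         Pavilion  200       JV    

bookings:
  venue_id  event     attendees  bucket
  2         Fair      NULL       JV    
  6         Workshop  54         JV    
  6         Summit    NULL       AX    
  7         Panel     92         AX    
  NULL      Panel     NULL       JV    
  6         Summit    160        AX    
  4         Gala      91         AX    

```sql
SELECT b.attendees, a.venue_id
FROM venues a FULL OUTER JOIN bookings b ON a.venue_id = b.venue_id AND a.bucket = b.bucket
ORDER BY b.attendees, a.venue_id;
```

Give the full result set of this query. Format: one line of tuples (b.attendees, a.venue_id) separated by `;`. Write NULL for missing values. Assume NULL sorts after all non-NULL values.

FULL OUTER JOIN keeps every row from both sides; unmatched rows get NULL for the other side's columns.
Matching on a.venue_id = b.venue_id AND a.bucket = b.bucket. A NULL in a compared column never satisfies the condition.
Matched pairs: 3; unmatched a rows kept: 6; unmatched b rows kept: 4.

(54, NULL); (91, NULL); (92, 7); (160, 6); (NULL, 3); (NULL, 3); (NULL, 5); (NULL, 6); (NULL, 7); (NULL, 7); (NULL, 8); (NULL, NULL); (NULL, NULL)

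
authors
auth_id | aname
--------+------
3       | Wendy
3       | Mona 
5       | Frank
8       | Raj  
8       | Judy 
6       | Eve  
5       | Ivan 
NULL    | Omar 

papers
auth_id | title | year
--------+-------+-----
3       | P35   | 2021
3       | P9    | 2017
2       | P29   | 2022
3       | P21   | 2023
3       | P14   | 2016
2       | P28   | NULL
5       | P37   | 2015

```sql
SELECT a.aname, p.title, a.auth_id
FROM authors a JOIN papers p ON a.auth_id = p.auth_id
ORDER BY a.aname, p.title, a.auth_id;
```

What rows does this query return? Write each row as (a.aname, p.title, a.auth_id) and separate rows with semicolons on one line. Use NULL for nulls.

(Frank, P37, 5); (Ivan, P37, 5); (Mona, P14, 3); (Mona, P21, 3); (Mona, P35, 3); (Mona, P9, 3); (Wendy, P14, 3); (Wendy, P21, 3); (Wendy, P35, 3); (Wendy, P9, 3)

INNER JOIN keeps only pairs where the ON condition holds.
Matching on a.auth_id = p.auth_id. A NULL in a compared column never satisfies the condition.
- auth_id=3: 4 matching p row(s), so 4 row(s) emitted.
- auth_id=3: 4 matching p row(s), so 4 row(s) emitted.
- auth_id=5: 1 matching p row(s), so 1 row(s) emitted.
- auth_id=8: no matching p row, dropped.
- auth_id=8: no matching p row, dropped.
- auth_id=6: no matching p row, dropped.
- auth_id=5: 1 matching p row(s), so 1 row(s) emitted.
- auth_id=NULL: no matching p row, dropped.
After projecting and ordering:
a.aname | p.title | a.auth_id
Frank | P37 | 5
Ivan | P37 | 5
Mona | P14 | 3
Mona | P21 | 3
Mona | P35 | 3
Mona | P9 | 3
Wendy | P14 | 3
Wendy | P21 | 3
Wendy | P35 | 3
Wendy | P9 | 3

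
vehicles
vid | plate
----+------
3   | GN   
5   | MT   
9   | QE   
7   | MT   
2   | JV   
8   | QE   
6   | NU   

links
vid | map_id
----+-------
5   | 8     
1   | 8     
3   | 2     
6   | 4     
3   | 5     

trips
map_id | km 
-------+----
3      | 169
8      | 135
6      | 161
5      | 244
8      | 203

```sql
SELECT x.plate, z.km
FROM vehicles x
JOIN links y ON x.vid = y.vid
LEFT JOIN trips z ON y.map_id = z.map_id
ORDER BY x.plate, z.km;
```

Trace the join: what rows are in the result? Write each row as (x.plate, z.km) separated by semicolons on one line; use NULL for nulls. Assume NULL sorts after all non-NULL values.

(GN, 244); (GN, NULL); (MT, 135); (MT, 203); (NU, NULL)

Step 1 — x INNER JOIN y on vid → 4 row(s).
Then LEFT JOIN `trips z` on map_id: each of those 4 rows is kept; rows whose y.map_id has no match in z get NULL for z's columns.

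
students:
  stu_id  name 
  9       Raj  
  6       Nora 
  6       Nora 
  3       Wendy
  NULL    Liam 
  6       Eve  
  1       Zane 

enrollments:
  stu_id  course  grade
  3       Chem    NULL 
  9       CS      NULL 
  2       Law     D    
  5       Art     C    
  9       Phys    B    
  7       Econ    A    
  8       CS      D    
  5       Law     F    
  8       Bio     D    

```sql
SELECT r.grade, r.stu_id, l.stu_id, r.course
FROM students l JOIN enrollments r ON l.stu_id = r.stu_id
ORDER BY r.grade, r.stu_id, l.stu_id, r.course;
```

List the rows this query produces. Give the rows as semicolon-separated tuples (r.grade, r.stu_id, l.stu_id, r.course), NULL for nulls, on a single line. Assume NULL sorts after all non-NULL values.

(B, 9, 9, Phys); (NULL, 3, 3, Chem); (NULL, 9, 9, CS)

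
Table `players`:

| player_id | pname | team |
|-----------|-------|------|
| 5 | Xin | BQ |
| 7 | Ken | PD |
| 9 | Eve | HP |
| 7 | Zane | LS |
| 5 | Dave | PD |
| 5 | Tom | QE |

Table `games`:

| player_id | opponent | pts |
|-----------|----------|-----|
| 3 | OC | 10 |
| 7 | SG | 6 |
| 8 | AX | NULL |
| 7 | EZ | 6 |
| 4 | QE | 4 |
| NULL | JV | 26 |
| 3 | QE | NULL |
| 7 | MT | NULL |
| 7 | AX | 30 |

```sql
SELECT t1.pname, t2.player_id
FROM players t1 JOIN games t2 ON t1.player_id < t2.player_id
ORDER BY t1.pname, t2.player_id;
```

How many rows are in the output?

17

INNER JOIN keeps only pairs where the ON condition holds.
Matching on t1.player_id < t2.player_id. A NULL in a compared column never satisfies the condition.
- t1 row (player_id=5): matches 5 t2 row(s) → 5 output row(s).
- t1 row (player_id=7): matches 1 t2 row(s) → 1 output row(s).
- t1 row (player_id=9): no match → dropped.
- t1 row (player_id=7): matches 1 t2 row(s) → 1 output row(s).
- t1 row (player_id=5): matches 5 t2 row(s) → 5 output row(s).
- t1 row (player_id=5): matches 5 t2 row(s) → 5 output row(s).
Total: 17 rows.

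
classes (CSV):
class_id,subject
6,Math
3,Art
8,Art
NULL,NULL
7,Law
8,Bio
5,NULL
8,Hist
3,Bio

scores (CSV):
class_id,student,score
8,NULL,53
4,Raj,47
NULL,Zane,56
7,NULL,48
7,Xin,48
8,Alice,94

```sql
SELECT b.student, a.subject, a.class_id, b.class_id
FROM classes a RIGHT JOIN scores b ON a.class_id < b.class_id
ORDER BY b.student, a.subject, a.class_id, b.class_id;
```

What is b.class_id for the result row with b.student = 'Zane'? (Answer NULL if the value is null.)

RIGHT JOIN keeps every row from `scores`; unmatched rows get NULL for `classes`'s columns.
Matching on a.class_id < b.class_id. A NULL in a compared column never satisfies the condition.
Matched pairs: 20; unmatched b rows kept: 1.

NULL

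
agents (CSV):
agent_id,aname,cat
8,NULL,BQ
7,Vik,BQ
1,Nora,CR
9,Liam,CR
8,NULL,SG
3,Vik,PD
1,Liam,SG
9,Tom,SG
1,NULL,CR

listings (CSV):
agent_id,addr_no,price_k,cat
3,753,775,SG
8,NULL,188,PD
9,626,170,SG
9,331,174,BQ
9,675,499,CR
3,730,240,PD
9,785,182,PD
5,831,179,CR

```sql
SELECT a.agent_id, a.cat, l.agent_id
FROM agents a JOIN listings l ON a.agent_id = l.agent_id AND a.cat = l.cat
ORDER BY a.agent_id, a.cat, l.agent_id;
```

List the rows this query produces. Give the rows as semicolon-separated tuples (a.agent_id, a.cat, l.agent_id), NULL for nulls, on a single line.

INNER JOIN keeps only pairs where the ON condition holds.
Matching on a.agent_id = l.agent_id AND a.cat = l.cat.
- agent_id=8, cat=BQ: no matching l row, dropped.
- agent_id=7, cat=BQ: no matching l row, dropped.
- agent_id=1, cat=CR: no matching l row, dropped.
- agent_id=9, cat=CR: 1 matching l row(s), so 1 row(s) emitted.
- agent_id=8, cat=SG: no matching l row, dropped.
- agent_id=3, cat=PD: 1 matching l row(s), so 1 row(s) emitted.
- agent_id=1, cat=SG: no matching l row, dropped.
- agent_id=9, cat=SG: 1 matching l row(s), so 1 row(s) emitted.
- agent_id=1, cat=CR: no matching l row, dropped.
After projecting and ordering:
a.agent_id | a.cat | l.agent_id
3 | PD | 3
9 | CR | 9
9 | SG | 9

(3, PD, 3); (9, CR, 9); (9, SG, 9)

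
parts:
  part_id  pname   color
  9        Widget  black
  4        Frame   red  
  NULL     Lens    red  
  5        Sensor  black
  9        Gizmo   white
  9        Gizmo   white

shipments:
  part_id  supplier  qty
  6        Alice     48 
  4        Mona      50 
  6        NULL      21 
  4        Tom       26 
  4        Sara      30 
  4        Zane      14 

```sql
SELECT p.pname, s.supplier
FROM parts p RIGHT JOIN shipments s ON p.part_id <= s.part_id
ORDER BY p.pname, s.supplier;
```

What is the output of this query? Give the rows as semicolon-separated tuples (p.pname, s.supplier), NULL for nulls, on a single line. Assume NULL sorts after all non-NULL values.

RIGHT JOIN keeps every row from `shipments`; unmatched rows get NULL for `parts`'s columns.
Matching on p.part_id <= s.part_id. A NULL in a compared column never satisfies the condition.
- p (part_id=9) has no partner in s.
- p (part_id=4) pairs with 6 row(s) of s.
- p (part_id=NULL) has no partner in s.
- p (part_id=5) pairs with 2 row(s) of s.
- p (part_id=9) has no partner in s.
- p (part_id=9) has no partner in s.
- every s row matched at least one p row.
After projecting and ordering:
p.pname | s.supplier
Frame | Alice
Frame | Mona
Frame | Sara
Frame | Tom
Frame | Zane
Frame | NULL
Sensor | Alice
Sensor | NULL

(Frame, Alice); (Frame, Mona); (Frame, Sara); (Frame, Tom); (Frame, Zane); (Frame, NULL); (Sensor, Alice); (Sensor, NULL)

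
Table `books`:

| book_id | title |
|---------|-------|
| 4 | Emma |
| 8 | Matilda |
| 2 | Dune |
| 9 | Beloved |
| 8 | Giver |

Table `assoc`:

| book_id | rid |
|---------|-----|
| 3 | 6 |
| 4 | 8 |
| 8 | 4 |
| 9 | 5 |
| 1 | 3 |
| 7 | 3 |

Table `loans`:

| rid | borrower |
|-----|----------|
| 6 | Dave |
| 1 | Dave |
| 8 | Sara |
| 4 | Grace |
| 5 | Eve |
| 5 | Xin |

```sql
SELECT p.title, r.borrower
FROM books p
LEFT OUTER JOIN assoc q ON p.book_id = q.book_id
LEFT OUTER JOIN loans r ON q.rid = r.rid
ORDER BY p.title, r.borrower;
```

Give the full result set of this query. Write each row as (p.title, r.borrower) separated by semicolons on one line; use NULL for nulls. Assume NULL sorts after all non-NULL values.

Joins associate left-to-right: books LEFT JOIN assoc on book_id gives 5 intermediate row(s).
Then LEFT JOIN `loans r` on rid: each of those 5 rows is kept; rows whose q.rid has no match in r get NULL for r's columns.

(Beloved, Eve); (Beloved, Xin); (Dune, NULL); (Emma, Sara); (Giver, Grace); (Matilda, Grace)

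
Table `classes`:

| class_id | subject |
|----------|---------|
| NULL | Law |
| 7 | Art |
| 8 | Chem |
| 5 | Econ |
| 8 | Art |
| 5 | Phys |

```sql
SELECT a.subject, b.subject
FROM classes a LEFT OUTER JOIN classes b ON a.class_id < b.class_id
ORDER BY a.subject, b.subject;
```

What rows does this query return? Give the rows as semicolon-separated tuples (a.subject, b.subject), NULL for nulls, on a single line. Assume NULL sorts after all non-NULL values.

LEFT JOIN keeps every row from `classes a`; unmatched rows get NULL for `classes b`'s columns.
Matching on a.class_id < b.class_id. A NULL in a compared column never satisfies the condition.
- a row (class_id=NULL): no match → kept, b columns NULL.
- a row (class_id=7): matches 2 b row(s) → 2 output row(s).
- a row (class_id=8): no match → kept, b columns NULL.
- a row (class_id=5): matches 3 b row(s) → 3 output row(s).
- a row (class_id=8): no match → kept, b columns NULL.
- a row (class_id=5): matches 3 b row(s) → 3 output row(s).

(Art, Art); (Art, Chem); (Art, NULL); (Chem, NULL); (Econ, Art); (Econ, Art); (Econ, Chem); (Law, NULL); (Phys, Art); (Phys, Art); (Phys, Chem)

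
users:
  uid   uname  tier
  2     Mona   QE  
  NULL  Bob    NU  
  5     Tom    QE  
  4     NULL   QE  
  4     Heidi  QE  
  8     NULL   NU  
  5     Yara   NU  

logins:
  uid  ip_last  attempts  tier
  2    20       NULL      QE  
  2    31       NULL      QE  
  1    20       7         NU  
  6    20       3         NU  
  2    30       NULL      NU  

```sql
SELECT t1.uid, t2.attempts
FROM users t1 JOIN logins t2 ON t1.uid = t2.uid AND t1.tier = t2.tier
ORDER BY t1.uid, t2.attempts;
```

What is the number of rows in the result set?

2

INNER JOIN keeps only pairs where the ON condition holds.
Matching on t1.uid = t2.uid AND t1.tier = t2.tier. A NULL in a compared column never satisfies the condition.
- t1[0] uid=2, tier=QE → 2 match(es) in t2 → 2 row(s).
- t1[1] uid=NULL, tier=NU → no match; dropped.
- t1[2] uid=5, tier=QE → no match; dropped.
- t1[3] uid=4, tier=QE → no match; dropped.
- t1[4] uid=4, tier=QE → no match; dropped.
- t1[5] uid=8, tier=NU → no match; dropped.
- t1[6] uid=5, tier=NU → no match; dropped.
Total: 2 rows.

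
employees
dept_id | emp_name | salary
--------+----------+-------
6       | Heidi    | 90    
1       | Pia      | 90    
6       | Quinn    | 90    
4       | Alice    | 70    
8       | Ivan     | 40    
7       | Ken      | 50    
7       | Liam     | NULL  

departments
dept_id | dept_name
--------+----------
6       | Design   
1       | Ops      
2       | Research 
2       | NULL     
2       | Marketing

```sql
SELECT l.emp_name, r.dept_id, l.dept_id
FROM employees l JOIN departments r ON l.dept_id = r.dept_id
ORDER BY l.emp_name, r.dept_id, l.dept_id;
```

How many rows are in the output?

3

INNER JOIN keeps only pairs where the ON condition holds.
Matching on l.dept_id = r.dept_id.
- dept_id=6: 1 matching r row(s), so 1 row(s) emitted.
- dept_id=1: 1 matching r row(s), so 1 row(s) emitted.
- dept_id=6: 1 matching r row(s), so 1 row(s) emitted.
- dept_id=4: no matching r row, dropped.
- dept_id=8: no matching r row, dropped.
- dept_id=7: no matching r row, dropped.
- dept_id=7: no matching r row, dropped.
Total: 3 rows.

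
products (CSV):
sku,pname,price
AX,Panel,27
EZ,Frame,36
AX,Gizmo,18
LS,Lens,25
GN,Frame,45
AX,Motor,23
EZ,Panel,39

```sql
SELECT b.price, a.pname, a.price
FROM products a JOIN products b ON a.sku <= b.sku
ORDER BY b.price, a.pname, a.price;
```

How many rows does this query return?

INNER JOIN keeps only pairs where the ON condition holds.
Matching on a.sku <= b.sku.
- a[0] sku=AX → 7 match(es) in b → 7 row(s).
- a[1] sku=EZ → 4 match(es) in b → 4 row(s).
- a[2] sku=AX → 7 match(es) in b → 7 row(s).
- a[3] sku=LS → 1 match(es) in b → 1 row(s).
- a[4] sku=GN → 2 match(es) in b → 2 row(s).
- a[5] sku=AX → 7 match(es) in b → 7 row(s).
- a[6] sku=EZ → 4 match(es) in b → 4 row(s).
Total: 32 rows.

32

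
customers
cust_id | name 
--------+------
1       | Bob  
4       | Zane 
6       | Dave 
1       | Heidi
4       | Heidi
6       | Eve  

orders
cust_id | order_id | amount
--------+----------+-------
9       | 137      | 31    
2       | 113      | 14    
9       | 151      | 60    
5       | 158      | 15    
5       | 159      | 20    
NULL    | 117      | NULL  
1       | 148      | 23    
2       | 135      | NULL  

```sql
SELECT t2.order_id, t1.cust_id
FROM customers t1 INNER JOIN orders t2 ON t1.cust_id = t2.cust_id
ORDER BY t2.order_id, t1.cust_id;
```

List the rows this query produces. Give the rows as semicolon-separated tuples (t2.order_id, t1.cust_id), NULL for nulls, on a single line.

INNER JOIN keeps only pairs where the ON condition holds.
Matching on t1.cust_id = t2.cust_id. A NULL in a compared column never satisfies the condition.
- cust_id=1: 1 matching t2 row(s), so 1 row(s) emitted.
- cust_id=4: no matching t2 row, dropped.
- cust_id=6: no matching t2 row, dropped.
- cust_id=1: 1 matching t2 row(s), so 1 row(s) emitted.
- cust_id=4: no matching t2 row, dropped.
- cust_id=6: no matching t2 row, dropped.
After projecting and ordering:
t2.order_id | t1.cust_id
148 | 1
148 | 1

(148, 1); (148, 1)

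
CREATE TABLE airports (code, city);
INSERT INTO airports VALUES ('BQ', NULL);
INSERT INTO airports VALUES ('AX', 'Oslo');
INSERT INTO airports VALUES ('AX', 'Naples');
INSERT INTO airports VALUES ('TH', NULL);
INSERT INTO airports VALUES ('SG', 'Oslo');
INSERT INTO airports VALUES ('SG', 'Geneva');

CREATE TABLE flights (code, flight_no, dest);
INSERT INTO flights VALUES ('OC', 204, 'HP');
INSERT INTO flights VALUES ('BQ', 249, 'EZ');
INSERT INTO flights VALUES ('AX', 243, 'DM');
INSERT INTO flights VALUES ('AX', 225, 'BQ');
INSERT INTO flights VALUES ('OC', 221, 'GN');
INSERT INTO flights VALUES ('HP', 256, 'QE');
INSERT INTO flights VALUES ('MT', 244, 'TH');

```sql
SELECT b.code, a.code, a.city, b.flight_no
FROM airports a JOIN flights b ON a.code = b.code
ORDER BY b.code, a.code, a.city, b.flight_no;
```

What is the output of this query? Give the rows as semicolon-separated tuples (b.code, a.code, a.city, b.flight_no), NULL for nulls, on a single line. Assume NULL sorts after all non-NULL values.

(AX, AX, Naples, 225); (AX, AX, Naples, 243); (AX, AX, Oslo, 225); (AX, AX, Oslo, 243); (BQ, BQ, NULL, 249)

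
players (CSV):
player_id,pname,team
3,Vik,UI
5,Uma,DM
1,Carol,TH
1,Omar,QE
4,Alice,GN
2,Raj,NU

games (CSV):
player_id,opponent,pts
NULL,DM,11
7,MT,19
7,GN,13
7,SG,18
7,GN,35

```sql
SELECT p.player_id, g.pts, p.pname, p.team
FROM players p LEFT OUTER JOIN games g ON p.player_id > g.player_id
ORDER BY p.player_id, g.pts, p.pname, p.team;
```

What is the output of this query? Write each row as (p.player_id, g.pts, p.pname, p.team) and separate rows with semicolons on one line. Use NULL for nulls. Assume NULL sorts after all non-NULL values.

(1, NULL, Carol, TH); (1, NULL, Omar, QE); (2, NULL, Raj, NU); (3, NULL, Vik, UI); (4, NULL, Alice, GN); (5, NULL, Uma, DM)

LEFT JOIN keeps every row from `players`; unmatched rows get NULL for `games`'s columns.
Matching on p.player_id > g.player_id. A NULL in a compared column never satisfies the condition.
- p[0] player_id=3 → no match; kept with NULLs on the g side.
- p[1] player_id=5 → no match; kept with NULLs on the g side.
- p[2] player_id=1 → no match; kept with NULLs on the g side.
- p[3] player_id=1 → no match; kept with NULLs on the g side.
- p[4] player_id=4 → no match; kept with NULLs on the g side.
- p[5] player_id=2 → no match; kept with NULLs on the g side.
After projecting and ordering:
p.player_id | g.pts | p.pname | p.team
1 | NULL | Carol | TH
1 | NULL | Omar | QE
2 | NULL | Raj | NU
3 | NULL | Vik | UI
4 | NULL | Alice | GN
5 | NULL | Uma | DM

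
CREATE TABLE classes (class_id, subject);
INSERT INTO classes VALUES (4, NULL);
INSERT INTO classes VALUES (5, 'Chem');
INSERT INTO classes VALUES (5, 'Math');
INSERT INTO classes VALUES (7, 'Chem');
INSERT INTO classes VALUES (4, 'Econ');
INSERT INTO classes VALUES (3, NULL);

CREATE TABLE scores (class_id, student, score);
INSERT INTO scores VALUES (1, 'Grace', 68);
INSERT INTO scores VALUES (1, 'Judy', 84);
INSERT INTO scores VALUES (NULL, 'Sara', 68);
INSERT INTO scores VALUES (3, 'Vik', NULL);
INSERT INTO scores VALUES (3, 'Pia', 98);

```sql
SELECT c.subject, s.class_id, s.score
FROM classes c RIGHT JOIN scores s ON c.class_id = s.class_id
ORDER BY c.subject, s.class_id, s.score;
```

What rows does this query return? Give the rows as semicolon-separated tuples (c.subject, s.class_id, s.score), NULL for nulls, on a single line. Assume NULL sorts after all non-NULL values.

RIGHT JOIN keeps every row from `scores`; unmatched rows get NULL for `classes`'s columns.
Matching on c.class_id = s.class_id. A NULL in a compared column never satisfies the condition.
- c[0] class_id=4 → no match.
- c[1] class_id=5 → no match.
- c[2] class_id=5 → no match.
- c[3] class_id=7 → no match.
- c[4] class_id=4 → no match.
- c[5] class_id=3 → 2 match(es) in s → 2 row(s).
- plus 3 unmatched s row(s), each kept with NULL c columns.
After projecting and ordering:
c.subject | s.class_id | s.score
NULL | 1 | 68
NULL | 1 | 84
NULL | 3 | 98
NULL | 3 | NULL
NULL | NULL | 68

(NULL, 1, 68); (NULL, 1, 84); (NULL, 3, 98); (NULL, 3, NULL); (NULL, NULL, 68)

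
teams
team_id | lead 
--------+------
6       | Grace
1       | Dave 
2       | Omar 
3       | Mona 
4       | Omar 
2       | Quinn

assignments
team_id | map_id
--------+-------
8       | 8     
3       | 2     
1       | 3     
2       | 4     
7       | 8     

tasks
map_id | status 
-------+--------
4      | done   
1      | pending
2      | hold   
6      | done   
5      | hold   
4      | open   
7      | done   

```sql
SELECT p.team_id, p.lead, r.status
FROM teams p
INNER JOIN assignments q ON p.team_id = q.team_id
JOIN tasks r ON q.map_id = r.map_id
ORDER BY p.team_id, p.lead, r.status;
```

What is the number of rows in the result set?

Joins associate left-to-right: teams INNER JOIN assignments on team_id gives 4 intermediate row(s).
Then INNER JOIN `tasks r` on map_id: keep only rows whose q.map_id appears in r.
Result: 5 row(s).

5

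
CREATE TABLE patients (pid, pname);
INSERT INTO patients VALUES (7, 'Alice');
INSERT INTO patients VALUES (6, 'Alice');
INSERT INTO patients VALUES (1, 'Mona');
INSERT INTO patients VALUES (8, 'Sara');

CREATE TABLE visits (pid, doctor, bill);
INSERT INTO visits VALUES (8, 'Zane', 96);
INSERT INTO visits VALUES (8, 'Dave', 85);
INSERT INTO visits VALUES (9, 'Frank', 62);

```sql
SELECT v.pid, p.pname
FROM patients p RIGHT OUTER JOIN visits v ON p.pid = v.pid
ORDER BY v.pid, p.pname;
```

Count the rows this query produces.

3

RIGHT JOIN keeps every row from `visits`; unmatched rows get NULL for `patients`'s columns.
Matching on p.pid = v.pid.
- p (pid=7) has no partner in v.
- p (pid=6) has no partner in v.
- p (pid=1) has no partner in v.
- p (pid=8) pairs with 2 row(s) of v.
- 1 row(s) from v found no p partner → padded with NULL.
Total: 2 matched + 1 padded = 3 rows.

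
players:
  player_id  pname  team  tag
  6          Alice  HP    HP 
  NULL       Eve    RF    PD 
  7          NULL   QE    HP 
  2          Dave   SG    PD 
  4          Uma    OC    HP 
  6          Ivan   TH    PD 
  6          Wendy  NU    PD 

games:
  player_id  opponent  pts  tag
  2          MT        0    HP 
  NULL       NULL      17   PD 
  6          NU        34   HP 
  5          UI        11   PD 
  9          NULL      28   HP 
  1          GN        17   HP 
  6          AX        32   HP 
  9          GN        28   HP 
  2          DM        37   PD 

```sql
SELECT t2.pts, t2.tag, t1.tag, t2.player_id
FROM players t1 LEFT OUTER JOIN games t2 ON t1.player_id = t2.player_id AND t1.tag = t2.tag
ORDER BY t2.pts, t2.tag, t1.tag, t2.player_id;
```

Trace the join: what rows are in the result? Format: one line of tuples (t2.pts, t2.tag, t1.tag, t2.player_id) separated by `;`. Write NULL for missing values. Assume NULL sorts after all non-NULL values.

(32, HP, HP, 6); (34, HP, HP, 6); (37, PD, PD, 2); (NULL, NULL, HP, NULL); (NULL, NULL, HP, NULL); (NULL, NULL, PD, NULL); (NULL, NULL, PD, NULL); (NULL, NULL, PD, NULL)

LEFT JOIN keeps every row from `players`; unmatched rows get NULL for `games`'s columns.
Matching on t1.player_id = t2.player_id AND t1.tag = t2.tag. A NULL in a compared column never satisfies the condition.
- player_id=6, tag=HP: 2 matching t2 row(s), so 2 row(s) emitted.
- player_id=NULL, tag=PD: no t2 row matches, row kept with t2 columns NULL.
- player_id=7, tag=HP: no t2 row matches, row kept with t2 columns NULL.
- player_id=2, tag=PD: 1 matching t2 row(s), so 1 row(s) emitted.
- player_id=4, tag=HP: no t2 row matches, row kept with t2 columns NULL.
- player_id=6, tag=PD: no t2 row matches, row kept with t2 columns NULL.
- player_id=6, tag=PD: no t2 row matches, row kept with t2 columns NULL.
After projecting and ordering:
t2.pts | t2.tag | t1.tag | t2.player_id
32 | HP | HP | 6
34 | HP | HP | 6
37 | PD | PD | 2
NULL | NULL | HP | NULL
NULL | NULL | HP | NULL
NULL | NULL | PD | NULL
NULL | NULL | PD | NULL
NULL | NULL | PD | NULL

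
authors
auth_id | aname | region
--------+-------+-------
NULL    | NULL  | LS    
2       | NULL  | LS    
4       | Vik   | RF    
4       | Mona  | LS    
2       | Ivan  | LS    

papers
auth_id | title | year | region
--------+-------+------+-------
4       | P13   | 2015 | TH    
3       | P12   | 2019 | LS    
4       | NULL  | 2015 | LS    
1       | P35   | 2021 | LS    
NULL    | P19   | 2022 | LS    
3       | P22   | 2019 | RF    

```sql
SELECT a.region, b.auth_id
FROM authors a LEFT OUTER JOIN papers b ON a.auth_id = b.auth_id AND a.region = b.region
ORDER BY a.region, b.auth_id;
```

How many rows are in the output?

5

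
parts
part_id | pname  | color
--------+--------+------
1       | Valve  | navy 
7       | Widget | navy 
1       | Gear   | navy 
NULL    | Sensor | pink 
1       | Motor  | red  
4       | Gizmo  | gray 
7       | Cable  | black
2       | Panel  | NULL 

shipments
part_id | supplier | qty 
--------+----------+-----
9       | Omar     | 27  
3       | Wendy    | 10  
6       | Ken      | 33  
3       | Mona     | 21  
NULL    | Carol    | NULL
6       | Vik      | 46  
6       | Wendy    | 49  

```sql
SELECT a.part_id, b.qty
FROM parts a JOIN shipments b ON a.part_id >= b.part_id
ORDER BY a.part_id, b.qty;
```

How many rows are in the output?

12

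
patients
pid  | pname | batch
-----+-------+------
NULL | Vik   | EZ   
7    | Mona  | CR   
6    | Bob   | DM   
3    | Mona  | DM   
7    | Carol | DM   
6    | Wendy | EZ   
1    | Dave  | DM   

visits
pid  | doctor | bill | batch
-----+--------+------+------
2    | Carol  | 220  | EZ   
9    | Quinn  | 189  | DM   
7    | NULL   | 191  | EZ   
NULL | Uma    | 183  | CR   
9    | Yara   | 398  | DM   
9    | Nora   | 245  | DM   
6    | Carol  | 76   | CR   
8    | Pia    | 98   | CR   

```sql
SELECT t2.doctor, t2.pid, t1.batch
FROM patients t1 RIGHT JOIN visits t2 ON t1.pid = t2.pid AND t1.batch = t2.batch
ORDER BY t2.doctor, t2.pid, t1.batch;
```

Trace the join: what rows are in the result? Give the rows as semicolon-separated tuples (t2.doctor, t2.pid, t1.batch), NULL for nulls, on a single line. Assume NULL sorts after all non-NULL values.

RIGHT JOIN keeps every row from `visits`; unmatched rows get NULL for `patients`'s columns.
Matching on t1.pid = t2.pid AND t1.batch = t2.batch. A NULL in a compared column never satisfies the condition.
Matched pairs: 0; unmatched t2 rows kept: 8.

(Carol, 2, NULL); (Carol, 6, NULL); (Nora, 9, NULL); (Pia, 8, NULL); (Quinn, 9, NULL); (Uma, NULL, NULL); (Yara, 9, NULL); (NULL, 7, NULL)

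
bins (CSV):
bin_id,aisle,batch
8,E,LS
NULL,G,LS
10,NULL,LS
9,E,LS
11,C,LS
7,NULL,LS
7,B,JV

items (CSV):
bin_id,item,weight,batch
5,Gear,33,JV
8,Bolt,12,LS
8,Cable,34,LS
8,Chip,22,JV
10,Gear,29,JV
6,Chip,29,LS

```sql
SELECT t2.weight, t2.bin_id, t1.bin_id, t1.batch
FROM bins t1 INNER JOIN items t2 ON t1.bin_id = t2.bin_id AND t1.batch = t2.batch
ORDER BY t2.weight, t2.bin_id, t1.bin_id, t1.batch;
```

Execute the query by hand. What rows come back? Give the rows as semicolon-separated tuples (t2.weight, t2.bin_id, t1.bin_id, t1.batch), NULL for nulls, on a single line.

INNER JOIN keeps only pairs where the ON condition holds.
Matching on t1.bin_id = t2.bin_id AND t1.batch = t2.batch. A NULL in a compared column never satisfies the condition.
- t1 (bin_id=8, batch=LS) pairs with 2 row(s) of t2.
- t1 (bin_id=NULL, batch=LS) has no partner → excluded.
- t1 (bin_id=10, batch=LS) has no partner → excluded.
- t1 (bin_id=9, batch=LS) has no partner → excluded.
- t1 (bin_id=11, batch=LS) has no partner → excluded.
- t1 (bin_id=7, batch=LS) has no partner → excluded.
- t1 (bin_id=7, batch=JV) has no partner → excluded.
After projecting and ordering:
t2.weight | t2.bin_id | t1.bin_id | t1.batch
12 | 8 | 8 | LS
34 | 8 | 8 | LS

(12, 8, 8, LS); (34, 8, 8, LS)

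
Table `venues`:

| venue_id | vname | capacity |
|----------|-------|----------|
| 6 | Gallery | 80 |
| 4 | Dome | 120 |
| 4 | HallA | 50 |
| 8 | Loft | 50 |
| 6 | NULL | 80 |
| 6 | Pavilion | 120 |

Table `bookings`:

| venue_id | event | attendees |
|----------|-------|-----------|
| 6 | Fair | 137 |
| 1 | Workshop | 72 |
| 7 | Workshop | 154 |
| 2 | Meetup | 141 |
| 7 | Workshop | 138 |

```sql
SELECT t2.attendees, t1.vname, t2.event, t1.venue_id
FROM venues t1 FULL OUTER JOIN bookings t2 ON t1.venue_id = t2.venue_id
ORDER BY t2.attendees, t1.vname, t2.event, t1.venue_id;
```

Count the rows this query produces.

10

FULL OUTER JOIN keeps every row from both sides; unmatched rows get NULL for the other side's columns.
Matching on t1.venue_id = t2.venue_id.
Matched pairs: 3; unmatched t1 rows kept: 3; unmatched t2 rows kept: 4.
Total: 3 matched + 7 padded = 10 rows.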